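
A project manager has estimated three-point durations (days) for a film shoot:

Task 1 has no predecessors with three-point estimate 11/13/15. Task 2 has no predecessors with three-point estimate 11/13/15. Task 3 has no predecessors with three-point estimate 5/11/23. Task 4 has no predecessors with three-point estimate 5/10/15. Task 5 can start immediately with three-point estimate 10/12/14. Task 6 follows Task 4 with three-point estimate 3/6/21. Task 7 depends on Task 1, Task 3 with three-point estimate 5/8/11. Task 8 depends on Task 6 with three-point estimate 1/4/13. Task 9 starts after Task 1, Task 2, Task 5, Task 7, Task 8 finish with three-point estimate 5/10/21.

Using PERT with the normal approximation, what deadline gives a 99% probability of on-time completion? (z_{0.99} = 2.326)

45.1 days

te_Task 1 = (11 + 4·13 + 15)/6 = 78/6 = 13; σ²_Task 1 = ((15−11)/6)² = 0.444
te_Task 2 = (11 + 4·13 + 15)/6 = 78/6 = 13; σ²_Task 2 = ((15−11)/6)² = 0.444
te_Task 3 = (5 + 4·11 + 23)/6 = 72/6 = 12; σ²_Task 3 = ((23−5)/6)² = 9.000
te_Task 4 = (5 + 4·10 + 15)/6 = 60/6 = 10; σ²_Task 4 = ((15−5)/6)² = 2.778
te_Task 5 = (10 + 4·12 + 14)/6 = 72/6 = 12; σ²_Task 5 = ((14−10)/6)² = 0.444
te_Task 6 = (3 + 4·6 + 21)/6 = 48/6 = 8; σ²_Task 6 = ((21−3)/6)² = 9.000
te_Task 7 = (5 + 4·8 + 11)/6 = 48/6 = 8; σ²_Task 7 = ((11−5)/6)² = 1.000
te_Task 8 = (1 + 4·4 + 13)/6 = 30/6 = 5; σ²_Task 8 = ((13−1)/6)² = 4.000
te_Task 9 = (5 + 4·10 + 21)/6 = 66/6 = 11; σ²_Task 9 = ((21−5)/6)² = 7.111

Forward pass:
ES_Task 1 = 0; EF_Task 1 = 13
ES_Task 2 = 0; EF_Task 2 = 13
ES_Task 3 = 0; EF_Task 3 = 12
ES_Task 4 = 0; EF_Task 4 = 10
ES_Task 5 = 0; EF_Task 5 = 12
ES_Task 6 = 10; EF_Task 6 = 10+8 = 18
ES_Task 7 = max(EF_Task 1=13, EF_Task 3=12) = 13; EF_Task 7 = 13+8 = 21
ES_Task 8 = 18; EF_Task 8 = 18+5 = 23
ES_Task 9 = max(EF_Task 1=13, EF_Task 2=13, EF_Task 5=12, EF_Task 7=21, EF_Task 8=23) = 23; EF_Task 9 = 23+11 = 34
Expected project duration μ = 34 days. Critical path: Task 4 → Task 6 → Task 8 → Task 9.

Variance along critical path = 2.778 + 9.000 + 4.000 + 7.111 = 22.889; σ = 4.784 days.
D = μ + z·σ = 34 + 2.326·4.784 = 45.1 days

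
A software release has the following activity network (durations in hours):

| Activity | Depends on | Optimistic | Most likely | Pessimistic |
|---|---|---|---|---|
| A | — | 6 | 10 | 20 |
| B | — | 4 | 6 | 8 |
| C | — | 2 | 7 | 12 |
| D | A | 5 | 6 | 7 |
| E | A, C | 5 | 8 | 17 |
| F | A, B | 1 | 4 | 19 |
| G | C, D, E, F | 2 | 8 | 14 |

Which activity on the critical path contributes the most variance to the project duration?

A

te_A = (6 + 4·10 + 20)/6 = 66/6 = 11; σ²_A = ((20−6)/6)² = 5.444
te_B = (4 + 4·6 + 8)/6 = 36/6 = 6; σ²_B = ((8−4)/6)² = 0.444
te_C = (2 + 4·7 + 12)/6 = 42/6 = 7; σ²_C = ((12−2)/6)² = 2.778
te_D = (5 + 4·6 + 7)/6 = 36/6 = 6; σ²_D = ((7−5)/6)² = 0.111
te_E = (5 + 4·8 + 17)/6 = 54/6 = 9; σ²_E = ((17−5)/6)² = 4.000
te_F = (1 + 4·4 + 19)/6 = 36/6 = 6; σ²_F = ((19−1)/6)² = 9.000
te_G = (2 + 4·8 + 14)/6 = 48/6 = 8; σ²_G = ((14−2)/6)² = 4.000

Forward pass:
ES_A = 0; EF_A = 11
ES_B = 0; EF_B = 6
ES_C = 0; EF_C = 7
ES_D = 11; EF_D = 11+6 = 17
ES_E = max(EF_A=11, EF_C=7) = 11; EF_E = 11+9 = 20
ES_F = max(EF_A=11, EF_B=6) = 11; EF_F = 11+6 = 17
ES_G = max(EF_C=7, EF_D=17, EF_E=20, EF_F=17) = 20; EF_G = 20+8 = 28
Expected project duration μ = 28 hours. Critical path: A → E → G.

Variances on critical path: σ²_A=5.444, σ²_E=4.000, σ²_G=4.000.
Largest is σ²_A = 5.444.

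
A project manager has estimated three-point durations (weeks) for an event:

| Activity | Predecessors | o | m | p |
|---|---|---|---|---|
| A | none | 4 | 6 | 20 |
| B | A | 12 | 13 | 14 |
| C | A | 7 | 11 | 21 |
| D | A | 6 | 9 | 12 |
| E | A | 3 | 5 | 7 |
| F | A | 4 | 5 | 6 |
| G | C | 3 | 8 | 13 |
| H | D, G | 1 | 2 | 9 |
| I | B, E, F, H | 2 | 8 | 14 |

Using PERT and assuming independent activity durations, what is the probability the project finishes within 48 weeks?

te_A = (4 + 4·6 + 20)/6 = 48/6 = 8; σ²_A = ((20−4)/6)² = 7.111
te_B = (12 + 4·13 + 14)/6 = 78/6 = 13; σ²_B = ((14−12)/6)² = 0.111
te_C = (7 + 4·11 + 21)/6 = 72/6 = 12; σ²_C = ((21−7)/6)² = 5.444
te_D = (6 + 4·9 + 12)/6 = 54/6 = 9; σ²_D = ((12−6)/6)² = 1.000
te_E = (3 + 4·5 + 7)/6 = 30/6 = 5; σ²_E = ((7−3)/6)² = 0.444
te_F = (4 + 4·5 + 6)/6 = 30/6 = 5; σ²_F = ((6−4)/6)² = 0.111
te_G = (3 + 4·8 + 13)/6 = 48/6 = 8; σ²_G = ((13−3)/6)² = 2.778
te_H = (1 + 4·2 + 9)/6 = 18/6 = 3; σ²_H = ((9−1)/6)² = 1.778
te_I = (2 + 4·8 + 14)/6 = 48/6 = 8; σ²_I = ((14−2)/6)² = 4.000

Forward pass:
ES_A = 0; EF_A = 8
ES_B = 8; EF_B = 8+13 = 21
ES_C = 8; EF_C = 8+12 = 20
ES_D = 8; EF_D = 8+9 = 17
ES_E = 8; EF_E = 8+5 = 13
ES_F = 8; EF_F = 8+5 = 13
ES_G = 20; EF_G = 20+8 = 28
ES_H = max(EF_D=17, EF_G=28) = 28; EF_H = 28+3 = 31
ES_I = max(EF_B=21, EF_E=13, EF_F=13, EF_H=31) = 31; EF_I = 31+8 = 39
Expected project duration μ = 39 weeks. Critical path: A → C → G → H → I.

Variance along critical path = 7.111 + 5.444 + 2.778 + 1.778 + 4.000 = 21.111; σ = √21.111 = 4.595 weeks.
Z = (48 − 39) / 4.595 = 1.959
P(T ≤ 48) = Φ(1.959) ≈ 0.975

0.975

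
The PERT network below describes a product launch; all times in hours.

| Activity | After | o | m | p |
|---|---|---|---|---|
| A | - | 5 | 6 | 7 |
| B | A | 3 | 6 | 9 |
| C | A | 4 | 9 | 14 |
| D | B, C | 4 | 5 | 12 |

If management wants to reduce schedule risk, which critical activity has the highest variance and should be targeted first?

te_A = (5 + 4·6 + 7)/6 = 36/6 = 6; σ²_A = ((7−5)/6)² = 0.111
te_B = (3 + 4·6 + 9)/6 = 36/6 = 6; σ²_B = ((9−3)/6)² = 1.000
te_C = (4 + 4·9 + 14)/6 = 54/6 = 9; σ²_C = ((14−4)/6)² = 2.778
te_D = (4 + 4·5 + 12)/6 = 36/6 = 6; σ²_D = ((12−4)/6)² = 1.778

Forward pass:
ES_A = 0; EF_A = 6
ES_B = 6; EF_B = 6+6 = 12
ES_C = 6; EF_C = 6+9 = 15
ES_D = max(EF_B=12, EF_C=15) = 15; EF_D = 15+6 = 21
Expected project duration μ = 21 hours. Critical path: A → C → D.

Variances on critical path: σ²_A=0.111, σ²_C=2.778, σ²_D=1.778.
Largest is σ²_C = 2.778.

C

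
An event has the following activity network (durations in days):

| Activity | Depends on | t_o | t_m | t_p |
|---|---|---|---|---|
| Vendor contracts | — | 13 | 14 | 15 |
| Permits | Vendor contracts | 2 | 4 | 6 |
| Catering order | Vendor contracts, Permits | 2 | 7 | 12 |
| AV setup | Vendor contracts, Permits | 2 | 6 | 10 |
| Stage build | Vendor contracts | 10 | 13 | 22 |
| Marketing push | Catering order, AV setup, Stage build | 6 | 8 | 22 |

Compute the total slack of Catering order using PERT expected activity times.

te_Vendor contracts = (13 + 4·14 + 15)/6 = 84/6 = 14
te_Permits = (2 + 4·4 + 6)/6 = 24/6 = 4
te_Catering order = (2 + 4·7 + 12)/6 = 42/6 = 7
te_AV setup = (2 + 4·6 + 10)/6 = 36/6 = 6
te_Stage build = (10 + 4·13 + 22)/6 = 84/6 = 14
te_Marketing push = (6 + 4·8 + 22)/6 = 60/6 = 10

Forward pass:
ES_Vendor contracts = 0; EF_Vendor contracts = 14
ES_Permits = 14; EF_Permits = 14+4 = 18
ES_Catering order = max(EF_Vendor contracts=14, EF_Permits=18) = 18; EF_Catering order = 18+7 = 25
ES_AV setup = max(EF_Vendor contracts=14, EF_Permits=18) = 18; EF_AV setup = 18+6 = 24
ES_Stage build = 14; EF_Stage build = 14+14 = 28
ES_Marketing push = max(EF_Catering order=25, EF_AV setup=24, EF_Stage build=28) = 28; EF_Marketing push = 28+10 = 38
Expected project duration μ = 38 days. Critical path: Vendor contracts → Stage build → Marketing push.

Backward pass:
LF_Marketing push = 38; LS_Marketing push = 38−10 = 28
LF_Stage build = LS_Marketing push = 28; LS_Stage build = 28−14 = 14
LF_AV setup = LS_Marketing push = 28; LS_AV setup = 28−6 = 22
LF_Catering order = LS_Marketing push = 28; LS_Catering order = 28−7 = 21
LF_Permits = min(LS_Catering order=21, LS_AV setup=22) = 21; LS_Permits = 21−4 = 17
LF_Vendor contracts = min(LS_Permits=17, LS_Catering order=21, LS_AV setup=22, LS_Stage build=14) = 14; LS_Vendor contracts = 14−14 = 0
Slack_Catering order = LS_Catering order − ES_Catering order = 21 − 18 = 3

3 days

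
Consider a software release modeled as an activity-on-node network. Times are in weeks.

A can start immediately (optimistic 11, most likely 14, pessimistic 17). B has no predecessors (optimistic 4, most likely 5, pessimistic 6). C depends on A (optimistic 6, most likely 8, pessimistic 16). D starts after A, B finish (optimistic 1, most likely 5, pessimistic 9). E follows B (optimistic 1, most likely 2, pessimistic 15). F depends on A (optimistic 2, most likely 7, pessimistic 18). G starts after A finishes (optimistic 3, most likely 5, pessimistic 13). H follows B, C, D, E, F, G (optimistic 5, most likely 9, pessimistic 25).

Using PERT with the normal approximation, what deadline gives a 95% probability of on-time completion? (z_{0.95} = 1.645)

te_A = (11 + 4·14 + 17)/6 = 84/6 = 14; σ²_A = ((17−11)/6)² = 1.000
te_B = (4 + 4·5 + 6)/6 = 30/6 = 5; σ²_B = ((6−4)/6)² = 0.111
te_C = (6 + 4·8 + 16)/6 = 54/6 = 9; σ²_C = ((16−6)/6)² = 2.778
te_D = (1 + 4·5 + 9)/6 = 30/6 = 5; σ²_D = ((9−1)/6)² = 1.778
te_E = (1 + 4·2 + 15)/6 = 24/6 = 4; σ²_E = ((15−1)/6)² = 5.444
te_F = (2 + 4·7 + 18)/6 = 48/6 = 8; σ²_F = ((18−2)/6)² = 7.111
te_G = (3 + 4·5 + 13)/6 = 36/6 = 6; σ²_G = ((13−3)/6)² = 2.778
te_H = (5 + 4·9 + 25)/6 = 66/6 = 11; σ²_H = ((25−5)/6)² = 11.111

Forward pass:
ES_A = 0; EF_A = 14
ES_B = 0; EF_B = 5
ES_C = 14; EF_C = 14+9 = 23
ES_D = max(EF_A=14, EF_B=5) = 14; EF_D = 14+5 = 19
ES_E = 5; EF_E = 5+4 = 9
ES_F = 14; EF_F = 14+8 = 22
ES_G = 14; EF_G = 14+6 = 20
ES_H = max(EF_B=5, EF_C=23, EF_D=19, EF_E=9, EF_F=22, EF_G=20) = 23; EF_H = 23+11 = 34
Expected project duration μ = 34 weeks. Critical path: A → C → H.

Variance along critical path = 1.000 + 2.778 + 11.111 = 14.889; σ = 3.859 weeks.
D = μ + z·σ = 34 + 1.645·3.859 = 40.3 weeks

40.3 weeks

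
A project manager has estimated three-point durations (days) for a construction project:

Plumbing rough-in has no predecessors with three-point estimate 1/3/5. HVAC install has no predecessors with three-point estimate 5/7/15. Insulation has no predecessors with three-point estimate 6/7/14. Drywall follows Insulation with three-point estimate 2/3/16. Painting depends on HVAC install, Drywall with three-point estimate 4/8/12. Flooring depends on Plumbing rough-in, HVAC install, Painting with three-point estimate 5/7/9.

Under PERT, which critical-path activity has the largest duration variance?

Drywall

te_Plumbing rough-in = (1 + 4·3 + 5)/6 = 18/6 = 3; σ²_Plumbing rough-in = ((5−1)/6)² = 0.444
te_HVAC install = (5 + 4·7 + 15)/6 = 48/6 = 8; σ²_HVAC install = ((15−5)/6)² = 2.778
te_Insulation = (6 + 4·7 + 14)/6 = 48/6 = 8; σ²_Insulation = ((14−6)/6)² = 1.778
te_Drywall = (2 + 4·3 + 16)/6 = 30/6 = 5; σ²_Drywall = ((16−2)/6)² = 5.444
te_Painting = (4 + 4·8 + 12)/6 = 48/6 = 8; σ²_Painting = ((12−4)/6)² = 1.778
te_Flooring = (5 + 4·7 + 9)/6 = 42/6 = 7; σ²_Flooring = ((9−5)/6)² = 0.444

Forward pass:
ES_Plumbing rough-in = 0; EF_Plumbing rough-in = 3
ES_HVAC install = 0; EF_HVAC install = 8
ES_Insulation = 0; EF_Insulation = 8
ES_Drywall = 8; EF_Drywall = 8+5 = 13
ES_Painting = max(EF_HVAC install=8, EF_Drywall=13) = 13; EF_Painting = 13+8 = 21
ES_Flooring = max(EF_Plumbing rough-in=3, EF_HVAC install=8, EF_Painting=21) = 21; EF_Flooring = 21+7 = 28
Expected project duration μ = 28 days. Critical path: Insulation → Drywall → Painting → Flooring.

Variances on critical path: σ²_Insulation=1.778, σ²_Drywall=5.444, σ²_Painting=1.778, σ²_Flooring=0.444.
Largest is σ²_Drywall = 5.444.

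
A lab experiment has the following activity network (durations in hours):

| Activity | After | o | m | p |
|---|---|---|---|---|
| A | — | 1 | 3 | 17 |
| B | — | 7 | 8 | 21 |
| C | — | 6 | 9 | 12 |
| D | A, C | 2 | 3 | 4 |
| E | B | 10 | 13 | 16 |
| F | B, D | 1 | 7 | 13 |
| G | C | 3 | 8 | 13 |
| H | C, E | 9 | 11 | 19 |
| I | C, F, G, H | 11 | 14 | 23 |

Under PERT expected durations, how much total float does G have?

18 hours

te_A = (1 + 4·3 + 17)/6 = 30/6 = 5
te_B = (7 + 4·8 + 21)/6 = 60/6 = 10
te_C = (6 + 4·9 + 12)/6 = 54/6 = 9
te_D = (2 + 4·3 + 4)/6 = 18/6 = 3
te_E = (10 + 4·13 + 16)/6 = 78/6 = 13
te_F = (1 + 4·7 + 13)/6 = 42/6 = 7
te_G = (3 + 4·8 + 13)/6 = 48/6 = 8
te_H = (9 + 4·11 + 19)/6 = 72/6 = 12
te_I = (11 + 4·14 + 23)/6 = 90/6 = 15

Forward pass:
ES_A = 0; EF_A = 5
ES_B = 0; EF_B = 10
ES_C = 0; EF_C = 9
ES_D = max(EF_A=5, EF_C=9) = 9; EF_D = 9+3 = 12
ES_E = 10; EF_E = 10+13 = 23
ES_F = max(EF_B=10, EF_D=12) = 12; EF_F = 12+7 = 19
ES_G = 9; EF_G = 9+8 = 17
ES_H = max(EF_C=9, EF_E=23) = 23; EF_H = 23+12 = 35
ES_I = max(EF_C=9, EF_F=19, EF_G=17, EF_H=35) = 35; EF_I = 35+15 = 50
Expected project duration μ = 50 hours. Critical path: B → E → H → I.

Backward pass:
LF_I = 50; LS_I = 50−15 = 35
LF_H = LS_I = 35; LS_H = 35−12 = 23
LF_G = LS_I = 35; LS_G = 35−8 = 27
LF_F = LS_I = 35; LS_F = 35−7 = 28
LF_E = LS_H = 23; LS_E = 23−13 = 10
LF_D = LS_F = 28; LS_D = 28−3 = 25
LF_C = min(LS_D=25, LS_G=27, LS_H=23, LS_I=35) = 23; LS_C = 23−9 = 14
LF_B = min(LS_E=10, LS_F=28) = 10; LS_B = 10−10 = 0
LF_A = LS_D = 25; LS_A = 25−5 = 20
Slack_G = LS_G − ES_G = 27 − 9 = 18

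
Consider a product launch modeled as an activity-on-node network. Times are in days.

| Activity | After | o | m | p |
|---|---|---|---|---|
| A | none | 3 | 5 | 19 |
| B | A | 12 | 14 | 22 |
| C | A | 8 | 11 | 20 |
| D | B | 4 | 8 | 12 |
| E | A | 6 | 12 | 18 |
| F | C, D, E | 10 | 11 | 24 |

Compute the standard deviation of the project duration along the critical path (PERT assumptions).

te_A = (3 + 4·5 + 19)/6 = 42/6 = 7; σ²_A = ((19−3)/6)² = 7.111
te_B = (12 + 4·14 + 22)/6 = 90/6 = 15; σ²_B = ((22−12)/6)² = 2.778
te_C = (8 + 4·11 + 20)/6 = 72/6 = 12; σ²_C = ((20−8)/6)² = 4.000
te_D = (4 + 4·8 + 12)/6 = 48/6 = 8; σ²_D = ((12−4)/6)² = 1.778
te_E = (6 + 4·12 + 18)/6 = 72/6 = 12; σ²_E = ((18−6)/6)² = 4.000
te_F = (10 + 4·11 + 24)/6 = 78/6 = 13; σ²_F = ((24−10)/6)² = 5.444

Forward pass:
ES_A = 0; EF_A = 7
ES_B = 7; EF_B = 7+15 = 22
ES_C = 7; EF_C = 7+12 = 19
ES_D = 22; EF_D = 22+8 = 30
ES_E = 7; EF_E = 7+12 = 19
ES_F = max(EF_C=19, EF_D=30, EF_E=19) = 30; EF_F = 30+13 = 43
Expected project duration μ = 43 days. Critical path: A → B → D → F.

Variance along critical path = 7.111 + 2.778 + 1.778 + 5.444 = 17.111
σ = √17.111 = 4.137 days

4.14 days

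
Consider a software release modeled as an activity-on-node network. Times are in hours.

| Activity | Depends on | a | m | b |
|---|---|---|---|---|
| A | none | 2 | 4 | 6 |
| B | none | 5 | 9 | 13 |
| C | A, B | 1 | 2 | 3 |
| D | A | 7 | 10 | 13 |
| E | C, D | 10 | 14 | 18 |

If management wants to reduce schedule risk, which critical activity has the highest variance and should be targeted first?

E

te_A = (2 + 4·4 + 6)/6 = 24/6 = 4; σ²_A = ((6−2)/6)² = 0.444
te_B = (5 + 4·9 + 13)/6 = 54/6 = 9; σ²_B = ((13−5)/6)² = 1.778
te_C = (1 + 4·2 + 3)/6 = 12/6 = 2; σ²_C = ((3−1)/6)² = 0.111
te_D = (7 + 4·10 + 13)/6 = 60/6 = 10; σ²_D = ((13−7)/6)² = 1.000
te_E = (10 + 4·14 + 18)/6 = 84/6 = 14; σ²_E = ((18−10)/6)² = 1.778

Forward pass:
ES_A = 0; EF_A = 4
ES_B = 0; EF_B = 9
ES_C = max(EF_A=4, EF_B=9) = 9; EF_C = 9+2 = 11
ES_D = 4; EF_D = 4+10 = 14
ES_E = max(EF_C=11, EF_D=14) = 14; EF_E = 14+14 = 28
Expected project duration μ = 28 hours. Critical path: A → D → E.

Variances on critical path: σ²_A=0.444, σ²_D=1.000, σ²_E=1.778.
Largest is σ²_E = 1.778.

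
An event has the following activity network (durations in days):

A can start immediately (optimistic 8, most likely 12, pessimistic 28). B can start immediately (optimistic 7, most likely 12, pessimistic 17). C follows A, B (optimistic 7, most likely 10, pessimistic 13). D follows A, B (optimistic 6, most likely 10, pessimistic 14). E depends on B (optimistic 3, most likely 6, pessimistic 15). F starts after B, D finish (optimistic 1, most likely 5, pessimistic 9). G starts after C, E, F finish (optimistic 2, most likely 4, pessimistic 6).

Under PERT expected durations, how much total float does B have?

2 days

te_A = (8 + 4·12 + 28)/6 = 84/6 = 14
te_B = (7 + 4·12 + 17)/6 = 72/6 = 12
te_C = (7 + 4·10 + 13)/6 = 60/6 = 10
te_D = (6 + 4·10 + 14)/6 = 60/6 = 10
te_E = (3 + 4·6 + 15)/6 = 42/6 = 7
te_F = (1 + 4·5 + 9)/6 = 30/6 = 5
te_G = (2 + 4·4 + 6)/6 = 24/6 = 4

Forward pass:
ES_A = 0; EF_A = 14
ES_B = 0; EF_B = 12
ES_C = max(EF_A=14, EF_B=12) = 14; EF_C = 14+10 = 24
ES_D = max(EF_A=14, EF_B=12) = 14; EF_D = 14+10 = 24
ES_E = 12; EF_E = 12+7 = 19
ES_F = max(EF_B=12, EF_D=24) = 24; EF_F = 24+5 = 29
ES_G = max(EF_C=24, EF_E=19, EF_F=29) = 29; EF_G = 29+4 = 33
Expected project duration μ = 33 days. Critical path: A → D → F → G.

Backward pass:
LF_G = 33; LS_G = 33−4 = 29
LF_F = LS_G = 29; LS_F = 29−5 = 24
LF_E = LS_G = 29; LS_E = 29−7 = 22
LF_D = LS_F = 24; LS_D = 24−10 = 14
LF_C = LS_G = 29; LS_C = 29−10 = 19
LF_B = min(LS_C=19, LS_D=14, LS_E=22, LS_F=24) = 14; LS_B = 14−12 = 2
LF_A = min(LS_C=19, LS_D=14) = 14; LS_A = 14−14 = 0
Slack_B = LS_B − ES_B = 2 − 0 = 2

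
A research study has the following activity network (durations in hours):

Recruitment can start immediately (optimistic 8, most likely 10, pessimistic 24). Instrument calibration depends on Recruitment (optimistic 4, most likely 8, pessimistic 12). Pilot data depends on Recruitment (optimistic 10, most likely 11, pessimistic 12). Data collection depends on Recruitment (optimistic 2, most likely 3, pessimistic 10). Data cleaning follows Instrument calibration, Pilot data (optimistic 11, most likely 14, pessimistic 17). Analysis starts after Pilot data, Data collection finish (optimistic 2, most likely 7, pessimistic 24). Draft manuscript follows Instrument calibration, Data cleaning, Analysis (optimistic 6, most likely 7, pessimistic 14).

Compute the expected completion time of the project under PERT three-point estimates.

te_Recruitment = (8 + 4·10 + 24)/6 = 72/6 = 12
te_Instrument calibration = (4 + 4·8 + 12)/6 = 48/6 = 8
te_Pilot data = (10 + 4·11 + 12)/6 = 66/6 = 11
te_Data collection = (2 + 4·3 + 10)/6 = 24/6 = 4
te_Data cleaning = (11 + 4·14 + 17)/6 = 84/6 = 14
te_Analysis = (2 + 4·7 + 24)/6 = 54/6 = 9
te_Draft manuscript = (6 + 4·7 + 14)/6 = 48/6 = 8

Forward pass:
ES_Recruitment = 0; EF_Recruitment = 12
ES_Instrument calibration = 12; EF_Instrument calibration = 12+8 = 20
ES_Pilot data = 12; EF_Pilot data = 12+11 = 23
ES_Data collection = 12; EF_Data collection = 12+4 = 16
ES_Data cleaning = max(EF_Instrument calibration=20, EF_Pilot data=23) = 23; EF_Data cleaning = 23+14 = 37
ES_Analysis = max(EF_Pilot data=23, EF_Data collection=16) = 23; EF_Analysis = 23+9 = 32
ES_Draft manuscript = max(EF_Instrument calibration=20, EF_Data cleaning=37, EF_Analysis=32) = 37; EF_Draft manuscript = 37+8 = 45
Expected project duration μ = 45 hours. Critical path: Recruitment → Pilot data → Data cleaning → Draft manuscript.

45 hours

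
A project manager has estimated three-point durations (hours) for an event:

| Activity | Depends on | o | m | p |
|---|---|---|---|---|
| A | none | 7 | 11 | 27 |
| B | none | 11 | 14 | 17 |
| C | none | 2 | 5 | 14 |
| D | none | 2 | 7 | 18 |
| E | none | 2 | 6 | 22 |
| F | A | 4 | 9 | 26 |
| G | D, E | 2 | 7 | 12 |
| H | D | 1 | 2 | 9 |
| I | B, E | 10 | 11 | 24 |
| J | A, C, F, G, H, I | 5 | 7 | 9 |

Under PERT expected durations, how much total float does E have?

6 hours

te_A = (7 + 4·11 + 27)/6 = 78/6 = 13
te_B = (11 + 4·14 + 17)/6 = 84/6 = 14
te_C = (2 + 4·5 + 14)/6 = 36/6 = 6
te_D = (2 + 4·7 + 18)/6 = 48/6 = 8
te_E = (2 + 4·6 + 22)/6 = 48/6 = 8
te_F = (4 + 4·9 + 26)/6 = 66/6 = 11
te_G = (2 + 4·7 + 12)/6 = 42/6 = 7
te_H = (1 + 4·2 + 9)/6 = 18/6 = 3
te_I = (10 + 4·11 + 24)/6 = 78/6 = 13
te_J = (5 + 4·7 + 9)/6 = 42/6 = 7

Forward pass:
ES_A = 0; EF_A = 13
ES_B = 0; EF_B = 14
ES_C = 0; EF_C = 6
ES_D = 0; EF_D = 8
ES_E = 0; EF_E = 8
ES_F = 13; EF_F = 13+11 = 24
ES_G = max(EF_D=8, EF_E=8) = 8; EF_G = 8+7 = 15
ES_H = 8; EF_H = 8+3 = 11
ES_I = max(EF_B=14, EF_E=8) = 14; EF_I = 14+13 = 27
ES_J = max(EF_A=13, EF_C=6, EF_F=24, EF_G=15, EF_H=11, EF_I=27) = 27; EF_J = 27+7 = 34
Expected project duration μ = 34 hours. Critical path: B → I → J.

Backward pass:
LF_J = 34; LS_J = 34−7 = 27
LF_I = LS_J = 27; LS_I = 27−13 = 14
LF_H = LS_J = 27; LS_H = 27−3 = 24
LF_G = LS_J = 27; LS_G = 27−7 = 20
LF_F = LS_J = 27; LS_F = 27−11 = 16
LF_E = min(LS_G=20, LS_I=14) = 14; LS_E = 14−8 = 6
LF_D = min(LS_G=20, LS_H=24) = 20; LS_D = 20−8 = 12
LF_C = LS_J = 27; LS_C = 27−6 = 21
LF_B = LS_I = 14; LS_B = 14−14 = 0
LF_A = min(LS_F=16, LS_J=27) = 16; LS_A = 16−13 = 3
Slack_E = LS_E − ES_E = 6 − 0 = 6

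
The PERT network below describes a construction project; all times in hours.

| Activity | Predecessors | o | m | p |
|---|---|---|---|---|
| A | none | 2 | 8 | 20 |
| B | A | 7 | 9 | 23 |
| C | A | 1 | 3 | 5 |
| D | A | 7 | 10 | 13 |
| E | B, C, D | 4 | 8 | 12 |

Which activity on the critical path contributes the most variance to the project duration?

te_A = (2 + 4·8 + 20)/6 = 54/6 = 9; σ²_A = ((20−2)/6)² = 9.000
te_B = (7 + 4·9 + 23)/6 = 66/6 = 11; σ²_B = ((23−7)/6)² = 7.111
te_C = (1 + 4·3 + 5)/6 = 18/6 = 3; σ²_C = ((5−1)/6)² = 0.444
te_D = (7 + 4·10 + 13)/6 = 60/6 = 10; σ²_D = ((13−7)/6)² = 1.000
te_E = (4 + 4·8 + 12)/6 = 48/6 = 8; σ²_E = ((12−4)/6)² = 1.778

Forward pass:
ES_A = 0; EF_A = 9
ES_B = 9; EF_B = 9+11 = 20
ES_C = 9; EF_C = 9+3 = 12
ES_D = 9; EF_D = 9+10 = 19
ES_E = max(EF_B=20, EF_C=12, EF_D=19) = 20; EF_E = 20+8 = 28
Expected project duration μ = 28 hours. Critical path: A → B → E.

Variances on critical path: σ²_A=9.000, σ²_B=7.111, σ²_E=1.778.
Largest is σ²_A = 9.000.

A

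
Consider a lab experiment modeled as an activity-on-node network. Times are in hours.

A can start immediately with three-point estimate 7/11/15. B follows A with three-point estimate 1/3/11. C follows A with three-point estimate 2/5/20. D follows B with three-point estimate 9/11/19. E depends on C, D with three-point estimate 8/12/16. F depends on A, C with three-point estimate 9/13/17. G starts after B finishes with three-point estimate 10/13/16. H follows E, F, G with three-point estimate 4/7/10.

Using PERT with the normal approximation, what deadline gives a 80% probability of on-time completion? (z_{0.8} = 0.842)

48.7 hours

te_A = (7 + 4·11 + 15)/6 = 66/6 = 11; σ²_A = ((15−7)/6)² = 1.778
te_B = (1 + 4·3 + 11)/6 = 24/6 = 4; σ²_B = ((11−1)/6)² = 2.778
te_C = (2 + 4·5 + 20)/6 = 42/6 = 7; σ²_C = ((20−2)/6)² = 9.000
te_D = (9 + 4·11 + 19)/6 = 72/6 = 12; σ²_D = ((19−9)/6)² = 2.778
te_E = (8 + 4·12 + 16)/6 = 72/6 = 12; σ²_E = ((16−8)/6)² = 1.778
te_F = (9 + 4·13 + 17)/6 = 78/6 = 13; σ²_F = ((17−9)/6)² = 1.778
te_G = (10 + 4·13 + 16)/6 = 78/6 = 13; σ²_G = ((16−10)/6)² = 1.000
te_H = (4 + 4·7 + 10)/6 = 42/6 = 7; σ²_H = ((10−4)/6)² = 1.000

Forward pass:
ES_A = 0; EF_A = 11
ES_B = 11; EF_B = 11+4 = 15
ES_C = 11; EF_C = 11+7 = 18
ES_D = 15; EF_D = 15+12 = 27
ES_E = max(EF_C=18, EF_D=27) = 27; EF_E = 27+12 = 39
ES_F = max(EF_A=11, EF_C=18) = 18; EF_F = 18+13 = 31
ES_G = 15; EF_G = 15+13 = 28
ES_H = max(EF_E=39, EF_F=31, EF_G=28) = 39; EF_H = 39+7 = 46
Expected project duration μ = 46 hours. Critical path: A → B → D → E → H.

Variance along critical path = 1.778 + 2.778 + 2.778 + 1.778 + 1.000 = 10.111; σ = 3.180 hours.
D = μ + z·σ = 46 + 0.842·3.180 = 48.7 hours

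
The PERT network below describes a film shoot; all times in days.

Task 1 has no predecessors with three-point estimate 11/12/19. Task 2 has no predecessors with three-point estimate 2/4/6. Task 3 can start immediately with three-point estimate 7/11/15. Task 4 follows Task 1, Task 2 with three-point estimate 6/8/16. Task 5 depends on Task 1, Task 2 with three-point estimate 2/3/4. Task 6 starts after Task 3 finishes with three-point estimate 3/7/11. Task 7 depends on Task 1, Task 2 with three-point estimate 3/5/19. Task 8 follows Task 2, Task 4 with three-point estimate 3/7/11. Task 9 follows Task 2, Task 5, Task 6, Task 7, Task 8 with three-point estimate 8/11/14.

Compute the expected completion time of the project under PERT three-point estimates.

40 days

te_Task 1 = (11 + 4·12 + 19)/6 = 78/6 = 13
te_Task 2 = (2 + 4·4 + 6)/6 = 24/6 = 4
te_Task 3 = (7 + 4·11 + 15)/6 = 66/6 = 11
te_Task 4 = (6 + 4·8 + 16)/6 = 54/6 = 9
te_Task 5 = (2 + 4·3 + 4)/6 = 18/6 = 3
te_Task 6 = (3 + 4·7 + 11)/6 = 42/6 = 7
te_Task 7 = (3 + 4·5 + 19)/6 = 42/6 = 7
te_Task 8 = (3 + 4·7 + 11)/6 = 42/6 = 7
te_Task 9 = (8 + 4·11 + 14)/6 = 66/6 = 11

Forward pass:
ES_Task 1 = 0; EF_Task 1 = 13
ES_Task 2 = 0; EF_Task 2 = 4
ES_Task 3 = 0; EF_Task 3 = 11
ES_Task 4 = max(EF_Task 1=13, EF_Task 2=4) = 13; EF_Task 4 = 13+9 = 22
ES_Task 5 = max(EF_Task 1=13, EF_Task 2=4) = 13; EF_Task 5 = 13+3 = 16
ES_Task 6 = 11; EF_Task 6 = 11+7 = 18
ES_Task 7 = max(EF_Task 1=13, EF_Task 2=4) = 13; EF_Task 7 = 13+7 = 20
ES_Task 8 = max(EF_Task 2=4, EF_Task 4=22) = 22; EF_Task 8 = 22+7 = 29
ES_Task 9 = max(EF_Task 2=4, EF_Task 5=16, EF_Task 6=18, EF_Task 7=20, EF_Task 8=29) = 29; EF_Task 9 = 29+11 = 40
Expected project duration μ = 40 days. Critical path: Task 1 → Task 4 → Task 8 → Task 9.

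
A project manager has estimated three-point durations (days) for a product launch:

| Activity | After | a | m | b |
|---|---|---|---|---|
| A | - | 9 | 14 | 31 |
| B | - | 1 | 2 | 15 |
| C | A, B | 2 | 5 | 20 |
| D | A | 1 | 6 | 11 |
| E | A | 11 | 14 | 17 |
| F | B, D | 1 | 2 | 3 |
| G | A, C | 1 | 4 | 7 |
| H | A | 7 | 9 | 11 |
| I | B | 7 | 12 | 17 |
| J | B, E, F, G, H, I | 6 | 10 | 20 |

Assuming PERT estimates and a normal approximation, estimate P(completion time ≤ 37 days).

0.185

te_A = (9 + 4·14 + 31)/6 = 96/6 = 16; σ²_A = ((31−9)/6)² = 13.444
te_B = (1 + 4·2 + 15)/6 = 24/6 = 4; σ²_B = ((15−1)/6)² = 5.444
te_C = (2 + 4·5 + 20)/6 = 42/6 = 7; σ²_C = ((20−2)/6)² = 9.000
te_D = (1 + 4·6 + 11)/6 = 36/6 = 6; σ²_D = ((11−1)/6)² = 2.778
te_E = (11 + 4·14 + 17)/6 = 84/6 = 14; σ²_E = ((17−11)/6)² = 1.000
te_F = (1 + 4·2 + 3)/6 = 12/6 = 2; σ²_F = ((3−1)/6)² = 0.111
te_G = (1 + 4·4 + 7)/6 = 24/6 = 4; σ²_G = ((7−1)/6)² = 1.000
te_H = (7 + 4·9 + 11)/6 = 54/6 = 9; σ²_H = ((11−7)/6)² = 0.444
te_I = (7 + 4·12 + 17)/6 = 72/6 = 12; σ²_I = ((17−7)/6)² = 2.778
te_J = (6 + 4·10 + 20)/6 = 66/6 = 11; σ²_J = ((20−6)/6)² = 5.444

Forward pass:
ES_A = 0; EF_A = 16
ES_B = 0; EF_B = 4
ES_C = max(EF_A=16, EF_B=4) = 16; EF_C = 16+7 = 23
ES_D = 16; EF_D = 16+6 = 22
ES_E = 16; EF_E = 16+14 = 30
ES_F = max(EF_B=4, EF_D=22) = 22; EF_F = 22+2 = 24
ES_G = max(EF_A=16, EF_C=23) = 23; EF_G = 23+4 = 27
ES_H = 16; EF_H = 16+9 = 25
ES_I = 4; EF_I = 4+12 = 16
ES_J = max(EF_B=4, EF_E=30, EF_F=24, EF_G=27, EF_H=25, EF_I=16) = 30; EF_J = 30+11 = 41
Expected project duration μ = 41 days. Critical path: A → E → J.

Variance along critical path = 13.444 + 1.000 + 5.444 = 19.889; σ = √19.889 = 4.460 days.
Z = (37 − 41) / 4.460 = -0.897
P(T ≤ 37) = Φ(-0.897) ≈ 0.185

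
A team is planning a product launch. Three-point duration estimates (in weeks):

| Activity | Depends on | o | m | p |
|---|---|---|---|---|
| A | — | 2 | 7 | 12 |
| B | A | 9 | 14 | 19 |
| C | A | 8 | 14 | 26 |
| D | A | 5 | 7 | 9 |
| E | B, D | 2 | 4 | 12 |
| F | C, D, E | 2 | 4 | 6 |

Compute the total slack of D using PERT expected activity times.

te_A = (2 + 4·7 + 12)/6 = 42/6 = 7
te_B = (9 + 4·14 + 19)/6 = 84/6 = 14
te_C = (8 + 4·14 + 26)/6 = 90/6 = 15
te_D = (5 + 4·7 + 9)/6 = 42/6 = 7
te_E = (2 + 4·4 + 12)/6 = 30/6 = 5
te_F = (2 + 4·4 + 6)/6 = 24/6 = 4

Forward pass:
ES_A = 0; EF_A = 7
ES_B = 7; EF_B = 7+14 = 21
ES_C = 7; EF_C = 7+15 = 22
ES_D = 7; EF_D = 7+7 = 14
ES_E = max(EF_B=21, EF_D=14) = 21; EF_E = 21+5 = 26
ES_F = max(EF_C=22, EF_D=14, EF_E=26) = 26; EF_F = 26+4 = 30
Expected project duration μ = 30 weeks. Critical path: A → B → E → F.

Backward pass:
LF_F = 30; LS_F = 30−4 = 26
LF_E = LS_F = 26; LS_E = 26−5 = 21
LF_D = min(LS_E=21, LS_F=26) = 21; LS_D = 21−7 = 14
LF_C = LS_F = 26; LS_C = 26−15 = 11
LF_B = LS_E = 21; LS_B = 21−14 = 7
LF_A = min(LS_B=7, LS_C=11, LS_D=14) = 7; LS_A = 7−7 = 0
Slack_D = LS_D − ES_D = 14 − 7 = 7

7 weeks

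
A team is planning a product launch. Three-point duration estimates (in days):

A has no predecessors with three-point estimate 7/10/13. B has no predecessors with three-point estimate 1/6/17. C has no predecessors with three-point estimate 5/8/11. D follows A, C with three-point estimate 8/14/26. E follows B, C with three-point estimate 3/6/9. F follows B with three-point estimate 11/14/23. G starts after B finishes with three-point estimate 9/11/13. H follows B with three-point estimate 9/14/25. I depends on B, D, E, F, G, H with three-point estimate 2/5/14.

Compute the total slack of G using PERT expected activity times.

te_A = (7 + 4·10 + 13)/6 = 60/6 = 10
te_B = (1 + 4·6 + 17)/6 = 42/6 = 7
te_C = (5 + 4·8 + 11)/6 = 48/6 = 8
te_D = (8 + 4·14 + 26)/6 = 90/6 = 15
te_E = (3 + 4·6 + 9)/6 = 36/6 = 6
te_F = (11 + 4·14 + 23)/6 = 90/6 = 15
te_G = (9 + 4·11 + 13)/6 = 66/6 = 11
te_H = (9 + 4·14 + 25)/6 = 90/6 = 15
te_I = (2 + 4·5 + 14)/6 = 36/6 = 6

Forward pass:
ES_A = 0; EF_A = 10
ES_B = 0; EF_B = 7
ES_C = 0; EF_C = 8
ES_D = max(EF_A=10, EF_C=8) = 10; EF_D = 10+15 = 25
ES_E = max(EF_B=7, EF_C=8) = 8; EF_E = 8+6 = 14
ES_F = 7; EF_F = 7+15 = 22
ES_G = 7; EF_G = 7+11 = 18
ES_H = 7; EF_H = 7+15 = 22
ES_I = max(EF_B=7, EF_D=25, EF_E=14, EF_F=22, EF_G=18, EF_H=22) = 25; EF_I = 25+6 = 31
Expected project duration μ = 31 days. Critical path: A → D → I.

Backward pass:
LF_I = 31; LS_I = 31−6 = 25
LF_H = LS_I = 25; LS_H = 25−15 = 10
LF_G = LS_I = 25; LS_G = 25−11 = 14
LF_F = LS_I = 25; LS_F = 25−15 = 10
LF_E = LS_I = 25; LS_E = 25−6 = 19
LF_D = LS_I = 25; LS_D = 25−15 = 10
LF_C = min(LS_D=10, LS_E=19) = 10; LS_C = 10−8 = 2
LF_B = min(LS_E=19, LS_F=10, LS_G=14, LS_H=10, LS_I=25) = 10; LS_B = 10−7 = 3
LF_A = LS_D = 10; LS_A = 10−10 = 0
Slack_G = LS_G − ES_G = 14 − 7 = 7

7 days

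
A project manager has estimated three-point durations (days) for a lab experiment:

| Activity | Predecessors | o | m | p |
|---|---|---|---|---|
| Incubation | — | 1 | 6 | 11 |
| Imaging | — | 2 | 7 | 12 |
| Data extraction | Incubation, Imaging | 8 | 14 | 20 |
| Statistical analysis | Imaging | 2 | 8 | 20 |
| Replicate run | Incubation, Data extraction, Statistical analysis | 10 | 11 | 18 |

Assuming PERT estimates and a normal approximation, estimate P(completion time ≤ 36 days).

te_Incubation = (1 + 4·6 + 11)/6 = 36/6 = 6; σ²_Incubation = ((11−1)/6)² = 2.778
te_Imaging = (2 + 4·7 + 12)/6 = 42/6 = 7; σ²_Imaging = ((12−2)/6)² = 2.778
te_Data extraction = (8 + 4·14 + 20)/6 = 84/6 = 14; σ²_Data extraction = ((20−8)/6)² = 4.000
te_Statistical analysis = (2 + 4·8 + 20)/6 = 54/6 = 9; σ²_Statistical analysis = ((20−2)/6)² = 9.000
te_Replicate run = (10 + 4·11 + 18)/6 = 72/6 = 12; σ²_Replicate run = ((18−10)/6)² = 1.778

Forward pass:
ES_Incubation = 0; EF_Incubation = 6
ES_Imaging = 0; EF_Imaging = 7
ES_Data extraction = max(EF_Incubation=6, EF_Imaging=7) = 7; EF_Data extraction = 7+14 = 21
ES_Statistical analysis = 7; EF_Statistical analysis = 7+9 = 16
ES_Replicate run = max(EF_Incubation=6, EF_Data extraction=21, EF_Statistical analysis=16) = 21; EF_Replicate run = 21+12 = 33
Expected project duration μ = 33 days. Critical path: Imaging → Data extraction → Replicate run.

Variance along critical path = 2.778 + 4.000 + 1.778 = 8.556; σ = √8.556 = 2.925 days.
Z = (36 − 33) / 2.925 = 1.026
P(T ≤ 36) = Φ(1.026) ≈ 0.847

0.847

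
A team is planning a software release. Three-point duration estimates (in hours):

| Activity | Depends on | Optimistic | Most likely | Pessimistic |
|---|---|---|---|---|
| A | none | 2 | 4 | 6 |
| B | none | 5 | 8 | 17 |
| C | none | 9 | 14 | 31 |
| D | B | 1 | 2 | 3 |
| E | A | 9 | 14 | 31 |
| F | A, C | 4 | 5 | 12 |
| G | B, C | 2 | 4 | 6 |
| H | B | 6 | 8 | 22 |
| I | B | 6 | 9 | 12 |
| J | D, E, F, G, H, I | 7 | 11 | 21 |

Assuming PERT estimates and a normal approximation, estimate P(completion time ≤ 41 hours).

0.938

te_A = (2 + 4·4 + 6)/6 = 24/6 = 4; σ²_A = ((6−2)/6)² = 0.444
te_B = (5 + 4·8 + 17)/6 = 54/6 = 9; σ²_B = ((17−5)/6)² = 4.000
te_C = (9 + 4·14 + 31)/6 = 96/6 = 16; σ²_C = ((31−9)/6)² = 13.444
te_D = (1 + 4·2 + 3)/6 = 12/6 = 2; σ²_D = ((3−1)/6)² = 0.111
te_E = (9 + 4·14 + 31)/6 = 96/6 = 16; σ²_E = ((31−9)/6)² = 13.444
te_F = (4 + 4·5 + 12)/6 = 36/6 = 6; σ²_F = ((12−4)/6)² = 1.778
te_G = (2 + 4·4 + 6)/6 = 24/6 = 4; σ²_G = ((6−2)/6)² = 0.444
te_H = (6 + 4·8 + 22)/6 = 60/6 = 10; σ²_H = ((22−6)/6)² = 7.111
te_I = (6 + 4·9 + 12)/6 = 54/6 = 9; σ²_I = ((12−6)/6)² = 1.000
te_J = (7 + 4·11 + 21)/6 = 72/6 = 12; σ²_J = ((21−7)/6)² = 5.444

Forward pass:
ES_A = 0; EF_A = 4
ES_B = 0; EF_B = 9
ES_C = 0; EF_C = 16
ES_D = 9; EF_D = 9+2 = 11
ES_E = 4; EF_E = 4+16 = 20
ES_F = max(EF_A=4, EF_C=16) = 16; EF_F = 16+6 = 22
ES_G = max(EF_B=9, EF_C=16) = 16; EF_G = 16+4 = 20
ES_H = 9; EF_H = 9+10 = 19
ES_I = 9; EF_I = 9+9 = 18
ES_J = max(EF_D=11, EF_E=20, EF_F=22, EF_G=20, EF_H=19, EF_I=18) = 22; EF_J = 22+12 = 34
Expected project duration μ = 34 hours. Critical path: C → F → J.

Variance along critical path = 13.444 + 1.778 + 5.444 = 20.667; σ = √20.667 = 4.546 hours.
Z = (41 − 34) / 4.546 = 1.540
P(T ≤ 41) = Φ(1.540) ≈ 0.938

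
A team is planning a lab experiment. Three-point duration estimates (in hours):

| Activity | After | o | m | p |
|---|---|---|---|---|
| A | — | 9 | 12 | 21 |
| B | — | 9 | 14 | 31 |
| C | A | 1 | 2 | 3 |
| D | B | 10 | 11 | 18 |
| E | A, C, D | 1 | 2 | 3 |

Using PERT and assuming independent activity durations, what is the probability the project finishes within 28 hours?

te_A = (9 + 4·12 + 21)/6 = 78/6 = 13; σ²_A = ((21−9)/6)² = 4.000
te_B = (9 + 4·14 + 31)/6 = 96/6 = 16; σ²_B = ((31−9)/6)² = 13.444
te_C = (1 + 4·2 + 3)/6 = 12/6 = 2; σ²_C = ((3−1)/6)² = 0.111
te_D = (10 + 4·11 + 18)/6 = 72/6 = 12; σ²_D = ((18−10)/6)² = 1.778
te_E = (1 + 4·2 + 3)/6 = 12/6 = 2; σ²_E = ((3−1)/6)² = 0.111

Forward pass:
ES_A = 0; EF_A = 13
ES_B = 0; EF_B = 16
ES_C = 13; EF_C = 13+2 = 15
ES_D = 16; EF_D = 16+12 = 28
ES_E = max(EF_A=13, EF_C=15, EF_D=28) = 28; EF_E = 28+2 = 30
Expected project duration μ = 30 hours. Critical path: B → D → E.

Variance along critical path = 13.444 + 1.778 + 0.111 = 15.333; σ = √15.333 = 3.916 hours.
Z = (28 − 30) / 3.916 = -0.511
P(T ≤ 28) = Φ(-0.511) ≈ 0.305

0.305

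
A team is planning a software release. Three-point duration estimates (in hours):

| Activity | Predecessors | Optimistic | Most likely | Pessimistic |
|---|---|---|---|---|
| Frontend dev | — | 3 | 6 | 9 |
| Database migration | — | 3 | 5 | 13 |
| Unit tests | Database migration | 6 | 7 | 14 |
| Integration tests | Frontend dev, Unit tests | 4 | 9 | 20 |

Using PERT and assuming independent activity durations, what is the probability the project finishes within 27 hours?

0.810

te_Frontend dev = (3 + 4·6 + 9)/6 = 36/6 = 6; σ²_Frontend dev = ((9−3)/6)² = 1.000
te_Database migration = (3 + 4·5 + 13)/6 = 36/6 = 6; σ²_Database migration = ((13−3)/6)² = 2.778
te_Unit tests = (6 + 4·7 + 14)/6 = 48/6 = 8; σ²_Unit tests = ((14−6)/6)² = 1.778
te_Integration tests = (4 + 4·9 + 20)/6 = 60/6 = 10; σ²_Integration tests = ((20−4)/6)² = 7.111

Forward pass:
ES_Frontend dev = 0; EF_Frontend dev = 6
ES_Database migration = 0; EF_Database migration = 6
ES_Unit tests = 6; EF_Unit tests = 6+8 = 14
ES_Integration tests = max(EF_Frontend dev=6, EF_Unit tests=14) = 14; EF_Integration tests = 14+10 = 24
Expected project duration μ = 24 hours. Critical path: Database migration → Unit tests → Integration tests.

Variance along critical path = 2.778 + 1.778 + 7.111 = 11.667; σ = √11.667 = 3.416 hours.
Z = (27 − 24) / 3.416 = 0.878
P(T ≤ 27) = Φ(0.878) ≈ 0.810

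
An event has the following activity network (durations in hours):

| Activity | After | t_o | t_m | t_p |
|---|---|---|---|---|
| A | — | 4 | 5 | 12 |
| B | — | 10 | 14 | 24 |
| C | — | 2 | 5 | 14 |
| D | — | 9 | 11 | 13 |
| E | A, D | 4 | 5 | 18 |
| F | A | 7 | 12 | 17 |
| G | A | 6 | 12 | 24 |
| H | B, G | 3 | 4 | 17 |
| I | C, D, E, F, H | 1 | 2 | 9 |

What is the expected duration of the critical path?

te_A = (4 + 4·5 + 12)/6 = 36/6 = 6
te_B = (10 + 4·14 + 24)/6 = 90/6 = 15
te_C = (2 + 4·5 + 14)/6 = 36/6 = 6
te_D = (9 + 4·11 + 13)/6 = 66/6 = 11
te_E = (4 + 4·5 + 18)/6 = 42/6 = 7
te_F = (7 + 4·12 + 17)/6 = 72/6 = 12
te_G = (6 + 4·12 + 24)/6 = 78/6 = 13
te_H = (3 + 4·4 + 17)/6 = 36/6 = 6
te_I = (1 + 4·2 + 9)/6 = 18/6 = 3

Forward pass:
ES_A = 0; EF_A = 6
ES_B = 0; EF_B = 15
ES_C = 0; EF_C = 6
ES_D = 0; EF_D = 11
ES_E = max(EF_A=6, EF_D=11) = 11; EF_E = 11+7 = 18
ES_F = 6; EF_F = 6+12 = 18
ES_G = 6; EF_G = 6+13 = 19
ES_H = max(EF_B=15, EF_G=19) = 19; EF_H = 19+6 = 25
ES_I = max(EF_C=6, EF_D=11, EF_E=18, EF_F=18, EF_H=25) = 25; EF_I = 25+3 = 28
Expected project duration μ = 28 hours. Critical path: A → G → H → I.

28 hours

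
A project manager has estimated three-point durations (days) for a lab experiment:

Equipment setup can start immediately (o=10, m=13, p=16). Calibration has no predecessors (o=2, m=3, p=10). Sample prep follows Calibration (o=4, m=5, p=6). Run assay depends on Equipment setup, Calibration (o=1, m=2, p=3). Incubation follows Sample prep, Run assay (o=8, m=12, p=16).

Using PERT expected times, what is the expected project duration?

te_Equipment setup = (10 + 4·13 + 16)/6 = 78/6 = 13
te_Calibration = (2 + 4·3 + 10)/6 = 24/6 = 4
te_Sample prep = (4 + 4·5 + 6)/6 = 30/6 = 5
te_Run assay = (1 + 4·2 + 3)/6 = 12/6 = 2
te_Incubation = (8 + 4·12 + 16)/6 = 72/6 = 12

Forward pass:
ES_Equipment setup = 0; EF_Equipment setup = 13
ES_Calibration = 0; EF_Calibration = 4
ES_Sample prep = 4; EF_Sample prep = 4+5 = 9
ES_Run assay = max(EF_Equipment setup=13, EF_Calibration=4) = 13; EF_Run assay = 13+2 = 15
ES_Incubation = max(EF_Sample prep=9, EF_Run assay=15) = 15; EF_Incubation = 15+12 = 27
Expected project duration μ = 27 days. Critical path: Equipment setup → Run assay → Incubation.

27 days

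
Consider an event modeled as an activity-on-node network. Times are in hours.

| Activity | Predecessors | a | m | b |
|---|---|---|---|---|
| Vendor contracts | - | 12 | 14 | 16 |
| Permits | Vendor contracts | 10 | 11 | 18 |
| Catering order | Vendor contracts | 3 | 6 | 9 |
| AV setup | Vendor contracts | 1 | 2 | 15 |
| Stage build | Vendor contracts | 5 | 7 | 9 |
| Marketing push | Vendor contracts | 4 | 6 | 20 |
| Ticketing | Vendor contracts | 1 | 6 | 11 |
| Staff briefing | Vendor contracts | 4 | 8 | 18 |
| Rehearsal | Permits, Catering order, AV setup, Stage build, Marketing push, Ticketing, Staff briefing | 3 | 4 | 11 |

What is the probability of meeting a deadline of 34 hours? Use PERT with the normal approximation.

0.933

te_Vendor contracts = (12 + 4·14 + 16)/6 = 84/6 = 14; σ²_Vendor contracts = ((16−12)/6)² = 0.444
te_Permits = (10 + 4·11 + 18)/6 = 72/6 = 12; σ²_Permits = ((18−10)/6)² = 1.778
te_Catering order = (3 + 4·6 + 9)/6 = 36/6 = 6; σ²_Catering order = ((9−3)/6)² = 1.000
te_AV setup = (1 + 4·2 + 15)/6 = 24/6 = 4; σ²_AV setup = ((15−1)/6)² = 5.444
te_Stage build = (5 + 4·7 + 9)/6 = 42/6 = 7; σ²_Stage build = ((9−5)/6)² = 0.444
te_Marketing push = (4 + 4·6 + 20)/6 = 48/6 = 8; σ²_Marketing push = ((20−4)/6)² = 7.111
te_Ticketing = (1 + 4·6 + 11)/6 = 36/6 = 6; σ²_Ticketing = ((11−1)/6)² = 2.778
te_Staff briefing = (4 + 4·8 + 18)/6 = 54/6 = 9; σ²_Staff briefing = ((18−4)/6)² = 5.444
te_Rehearsal = (3 + 4·4 + 11)/6 = 30/6 = 5; σ²_Rehearsal = ((11−3)/6)² = 1.778

Forward pass:
ES_Vendor contracts = 0; EF_Vendor contracts = 14
ES_Permits = 14; EF_Permits = 14+12 = 26
ES_Catering order = 14; EF_Catering order = 14+6 = 20
ES_AV setup = 14; EF_AV setup = 14+4 = 18
ES_Stage build = 14; EF_Stage build = 14+7 = 21
ES_Marketing push = 14; EF_Marketing push = 14+8 = 22
ES_Ticketing = 14; EF_Ticketing = 14+6 = 20
ES_Staff briefing = 14; EF_Staff briefing = 14+9 = 23
ES_Rehearsal = max(EF_Permits=26, EF_Catering order=20, EF_AV setup=18, EF_Stage build=21, EF_Marketing push=22, EF_Ticketing=20, EF_Staff briefing=23) = 26; EF_Rehearsal = 26+5 = 31
Expected project duration μ = 31 hours. Critical path: Vendor contracts → Permits → Rehearsal.

Variance along critical path = 0.444 + 1.778 + 1.778 = 4.000; σ = √4.000 = 2.000 hours.
Z = (34 − 31) / 2.000 = 1.500
P(T ≤ 34) = Φ(1.500) ≈ 0.933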